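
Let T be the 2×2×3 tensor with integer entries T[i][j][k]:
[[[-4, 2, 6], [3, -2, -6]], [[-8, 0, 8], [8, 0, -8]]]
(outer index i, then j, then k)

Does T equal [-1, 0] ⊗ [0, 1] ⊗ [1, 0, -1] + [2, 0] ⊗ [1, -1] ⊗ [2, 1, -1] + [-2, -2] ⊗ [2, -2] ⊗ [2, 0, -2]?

No

Reconstruct entry (0,1,2) from the claimed factors: Σₗ aₗ[0]bₗ[1]cₗ[2] = (-1)·(1)·(-1) + (2)·(-1)·(-1) + (-2)·(-2)·(-2) = -5, but T[0,1,2] = -6. The claim is false.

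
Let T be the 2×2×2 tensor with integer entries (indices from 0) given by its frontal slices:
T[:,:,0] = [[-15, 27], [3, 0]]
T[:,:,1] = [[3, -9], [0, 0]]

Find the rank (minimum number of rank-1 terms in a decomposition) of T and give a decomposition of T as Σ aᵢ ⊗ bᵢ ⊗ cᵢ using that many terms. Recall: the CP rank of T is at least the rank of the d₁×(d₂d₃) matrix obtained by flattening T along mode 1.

Lower bound: the mode-1 unfolding of T (rows indexed by i, columns by (j,k) = (0,0), (0,1), (1,0), (1,1)) is [[-15, 3, 27, -9], [3, 0, 0, 0]].
There the 2×2 minor on rows i ∈ {0, 1}, columns (j,k) ∈ {(0,0), (0,1)} is det [[-15, 3], [3, 0]] = -9 ≠ 0, so this unfolding has rank ≥ 2; CP rank is at least every unfolding rank, so rank(T) ≥ 2. (This is only a lower bound: in general the CP rank may exceed every unfolding rank, so we still need to exhibit 2 rank-1 terms summing to T.)
Upper bound — finding two terms. Write S_k = T[:,:,k] for the frontal slices: S₀ = [[-15, 27], [3, 0]], S₁ = [[3, -9], [0, 0]].
If T = a₁ ⊗ b₁ ⊗ c₁ + a₂ ⊗ b₂ ⊗ c₂ then each S_k = c₁[k]·a₁b₁ᵀ + c₂[k]·a₂b₂ᵀ. S₀ and S₁ are linearly independent, so a₁b₁ᵀ and a₂b₂ᵀ must span the same plane of matrices: they are the rank-1 matrices of the form x·S₀ + y·S₁.
det(x·S₀ + y·S₁) is −81·x² + 27·xy = (-27)·(3·x − y)(x), vanishing at (x:y) = (1:3) and (0:1).
M₁ = S₀ + 3·S₁ = [[-6, 0], [3, 0]] = (-3)·[2, -1][1, 0]ᵀ and M₂ = S₁ = [[3, -9], [0, 0]] = 3·[1, 0][1, -3]ᵀ, so take a₁ = [2, -1], b₁ = [1, 0], a₂ = [1, 0], b₂ = [1, -3].
Each slice is an integer combination of E₁ = a₁b₁ᵀ and E₂ = a₂b₂ᵀ: S₀ = −3·E₁ − 9·E₂, S₁ = 3·E₂; reading off coefficients, c₁ = [-3, 0] and c₂ = [-9, 3].
Hence T = [2, -1] ⊗ [1, 0] ⊗ [-3, 0] + [1, 0] ⊗ [1, -3] ⊗ [-9, 3], so rank(T) ≤ 2.
These bounds meet, so rank(T) = 2.

rank(T) = 2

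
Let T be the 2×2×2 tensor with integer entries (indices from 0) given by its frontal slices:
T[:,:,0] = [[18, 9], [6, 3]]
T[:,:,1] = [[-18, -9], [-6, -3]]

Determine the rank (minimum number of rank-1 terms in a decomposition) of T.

1

Lower bound: T ≠ 0 (e.g. T[0,0,0] = 18), so rank(T) ≥ 1.
Upper bound: if T = a (x) b (x) c then every fibre of T is a multiple of the corresponding factor, so read the factors off the fibres through the nonzero entry T[0,0,0] = 18.
The mode-1 fibre T[:,0,0] = [18, 6] gives a = (3, 1) (primitive direction); the mode-2 fibre T[0,:,0] = [18, 9] gives b = (2, 1); then c[k] = T[0,0,k] / (a[0]·b[0]) = [18, -18] / 6 = (3, -3).
Expanding (3, 1) (x) (2, 1) (x) (3, -3) reproduces all 8 entries of T, so T = (3, 1) (x) (2, 1) (x) (3, -3) and rank(T) ≤ 1.
These bounds meet, so rank(T) = 1.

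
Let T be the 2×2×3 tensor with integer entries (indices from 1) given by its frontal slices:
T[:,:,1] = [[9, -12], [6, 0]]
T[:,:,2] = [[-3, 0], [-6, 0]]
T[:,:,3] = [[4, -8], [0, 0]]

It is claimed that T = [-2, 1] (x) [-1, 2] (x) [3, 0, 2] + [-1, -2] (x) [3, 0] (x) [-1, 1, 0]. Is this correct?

Reconstruct entry (2,1,1) from the claimed factors: Σₗ aₗ[2]bₗ[1]cₗ[1] = (1)·(-1)·(3) + (-2)·(3)·(-1) = 3, but T[2,1,1] = 6. The claim is false.

No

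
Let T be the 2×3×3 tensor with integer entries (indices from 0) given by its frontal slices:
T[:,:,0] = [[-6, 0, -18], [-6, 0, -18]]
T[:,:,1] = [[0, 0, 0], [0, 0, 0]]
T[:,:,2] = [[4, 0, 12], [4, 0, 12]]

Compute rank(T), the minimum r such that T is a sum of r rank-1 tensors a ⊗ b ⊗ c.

Lower bound: T ≠ 0 (e.g. T[0,0,0] = -6), so rank(T) ≥ 1.
Upper bound: if T = a ⊗ b ⊗ c then every fibre of T is a multiple of the corresponding factor, so read the factors off the fibres through the nonzero entry T[0,0,0] = -6.
The mode-1 fibre T[:,0,0] = [-6, -6] gives a = (1, 1) (primitive direction); the mode-2 fibre T[0,:,0] = [-6, 0, -18] gives b = (1, 0, 3); then c[k] = T[0,0,k] / (a[0]·b[0]) = [-6, 0, 4] / 1 = (-6, 0, 4).
Expanding (1, 1) ⊗ (1, 0, 3) ⊗ (-6, 0, 4) reproduces all 18 entries of T, so T = (1, 1) ⊗ (1, 0, 3) ⊗ (-6, 0, 4) and rank(T) ≤ 1.
These bounds meet, so rank(T) = 1.

1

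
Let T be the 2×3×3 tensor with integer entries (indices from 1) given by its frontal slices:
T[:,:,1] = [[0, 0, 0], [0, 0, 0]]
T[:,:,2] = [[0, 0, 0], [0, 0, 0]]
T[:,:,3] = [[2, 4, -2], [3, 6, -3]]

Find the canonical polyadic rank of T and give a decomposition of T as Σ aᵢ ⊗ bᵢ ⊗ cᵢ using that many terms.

Lower bound: T ≠ 0 (e.g. T[1,1,3] = 2), so rank(T) ≥ 1.
Upper bound: if T = a ⊗ b ⊗ c then every fibre of T is a multiple of the corresponding factor, so read the factors off the fibres through the nonzero entry T[1,1,3] = 2.
The mode-1 fibre T[:,1,3] = [2, 3] gives a = [2, 3] (primitive direction); the mode-2 fibre T[1,:,3] = [2, 4, -2] gives b = [1, 2, -1]; then c[k] = T[1,1,k] / (a[1]·b[1]) = [0, 0, 2] / 2 = [0, 0, 1].
Expanding [2, 3] ⊗ [1, 2, -1] ⊗ [0, 0, 1] reproduces all 18 entries of T, so T = [2, 3] ⊗ [1, 2, -1] ⊗ [0, 0, 1] and rank(T) ≤ 1.
These bounds meet, so rank(T) = 1.

rank(T) = 1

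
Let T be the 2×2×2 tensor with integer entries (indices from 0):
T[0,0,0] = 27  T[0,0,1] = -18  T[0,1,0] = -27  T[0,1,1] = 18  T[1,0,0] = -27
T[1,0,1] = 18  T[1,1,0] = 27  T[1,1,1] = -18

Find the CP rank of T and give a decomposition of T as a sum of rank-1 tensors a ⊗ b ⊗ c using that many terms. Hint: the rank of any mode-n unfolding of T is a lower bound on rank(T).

rank(T) = 1

Lower bound: T ≠ 0 (e.g. T[0,0,0] = 27), so rank(T) ≥ 1.
Upper bound: if T = a ⊗ b ⊗ c then every fibre of T is a multiple of the corresponding factor, so read the factors off the fibres through the nonzero entry T[0,0,0] = 27.
The mode-1 fibre T[:,0,0] = [27, -27] gives a = (1, -1) (primitive direction); the mode-2 fibre T[0,:,0] = [27, -27] gives b = (1, -1); then c[k] = T[0,0,k] / (a[0]·b[0]) = [27, -18] / 1 = (27, -18).
Expanding (1, -1) ⊗ (1, -1) ⊗ (27, -18) reproduces all 8 entries of T, so T = (1, -1) ⊗ (1, -1) ⊗ (27, -18) and rank(T) ≤ 1.
These bounds meet, so rank(T) = 1.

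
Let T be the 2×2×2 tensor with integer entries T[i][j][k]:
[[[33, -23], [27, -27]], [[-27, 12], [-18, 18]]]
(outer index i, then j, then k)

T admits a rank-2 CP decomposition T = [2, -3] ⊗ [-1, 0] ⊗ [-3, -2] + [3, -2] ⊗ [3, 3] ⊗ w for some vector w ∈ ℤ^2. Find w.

Subtract the known terms from T to get the rank-1 residual R = [3, -2] ⊗ [3, 3] ⊗ w, so R[i,j,k] = a[i]·b[j]·w[k]. Pick indices with nonzero a[0]·b[0] = (3)·(3) = 9. Only the fibre through (0,0,·) is needed: R[0,0,:] = T[0,0,:] − Σₗ aₗ[0]bₗ[0]cₗ = [33, -23] − (2)·(-1)·[-3, -2] = [27, -27]. Then w[k] = R[0,0,k] / 9 for each k, giving w = [27, -27] / 9 = [3, -3].

w = [3, -3]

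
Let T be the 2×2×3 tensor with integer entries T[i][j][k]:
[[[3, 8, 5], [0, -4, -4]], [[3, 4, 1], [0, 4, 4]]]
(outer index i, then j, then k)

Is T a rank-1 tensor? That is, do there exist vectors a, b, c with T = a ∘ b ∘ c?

The mode-2 unfolding of T (rows indexed by j, columns by (i,k) = (0,0), (0,1), (0,2), (1,0), (1,1), (1,2)) is [[3, 8, 5, 3, 4, 1], [0, -4, -4, 0, 4, 4]].
There the 2×2 minor on rows j ∈ {0, 1}, columns (i,k) ∈ {(0,0), (0,1)} is det [[3, 8], [0, -4]] = -12 ≠ 0, so this unfolding has rank ≥ 2; CP rank is at least every unfolding rank, so rank(T) ≥ 2.
In particular rank(T) ≥ 2 > 1, so T is not rank-1.

No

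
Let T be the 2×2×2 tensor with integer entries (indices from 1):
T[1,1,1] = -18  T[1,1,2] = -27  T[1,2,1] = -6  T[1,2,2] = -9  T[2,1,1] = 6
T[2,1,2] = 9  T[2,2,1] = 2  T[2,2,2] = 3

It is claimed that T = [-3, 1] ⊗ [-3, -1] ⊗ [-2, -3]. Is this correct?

Yes

Reconstruct entrywise from the claimed factors. For example, T[1,1,2] = -27 and Σₗ aₗ[1]bₗ[1]cₗ[2] = (-3)·(-3)·(-3) = -27; checking all 8 entries, every one matches. The claim holds.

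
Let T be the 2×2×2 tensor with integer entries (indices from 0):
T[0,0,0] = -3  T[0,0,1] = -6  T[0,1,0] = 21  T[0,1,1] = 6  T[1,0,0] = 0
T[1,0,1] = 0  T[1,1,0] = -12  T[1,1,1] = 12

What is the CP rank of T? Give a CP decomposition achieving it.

Lower bound: in the mode-1 unfolding of T (rows indexed by i, columns by (j,k)) the 2×2 minor on rows i ∈ {0, 1}, columns (j,k) ∈ {(0,0), (1,0)} is det [[-3, 21], [0, -12]] = 36 ≠ 0, so that unfolding has rank ≥ 2 and hence rank(T) ≥ 2 (CP rank is at least every unfolding rank, though it can be larger).
Upper bound: with S_k = T[:,:,k], the two rank-1 terms a₁b₁ᵀ, a₂b₂ᵀ are the rank-1 members of the pencil x·S₀ + y·S₁.
det(x·S₀ + y·S₁) is 36·x² + 36·xy − 72·y² = 36·(x + 2·y)(x − y), vanishing at (x:y) = (2:-1) and (1:1).
M₁ = 2·S₀ − S₁ = [[0, 36], [0, -36]] = 36·[1, -1][0, 1]ᵀ and M₂ = S₀ + S₁ = [[-9, 27], [0, 0]] = (-9)·[1, 0][1, -3]ᵀ, so take a₁ = [1, -1], b₁ = [0, 1], a₂ = [1, 0], b₂ = [1, -3].
Each slice is an integer combination of E₁ = a₁b₁ᵀ and E₂ = a₂b₂ᵀ: S₀ = 12·E₁ − 3·E₂, S₁ = −12·E₁ − 6·E₂; reading off coefficients, c₁ = [12, -12] and c₂ = [-3, -6].
Hence T = [1, -1] ⊗ [0, 1] ⊗ [12, -12] + [1, 0] ⊗ [1, -3] ⊗ [-3, -6], so rank(T) ≤ 2.
These bounds meet, so rank(T) = 2.

rank(T) = 2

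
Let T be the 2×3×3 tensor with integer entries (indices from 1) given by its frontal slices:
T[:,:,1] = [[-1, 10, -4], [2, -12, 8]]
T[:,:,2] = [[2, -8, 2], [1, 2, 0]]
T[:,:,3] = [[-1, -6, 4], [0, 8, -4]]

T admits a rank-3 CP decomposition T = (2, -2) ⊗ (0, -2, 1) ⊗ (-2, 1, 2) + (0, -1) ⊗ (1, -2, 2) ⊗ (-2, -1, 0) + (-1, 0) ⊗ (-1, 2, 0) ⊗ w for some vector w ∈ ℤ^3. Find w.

w = (-1, 2, -1)

Subtract the known terms from T to get the rank-1 residual R = (-1, 0) ⊗ (-1, 2, 0) ⊗ w, so R[i,j,k] = a[i]·b[j]·w[k]. Pick indices with nonzero a[1]·b[1] = (-1)·(-1) = 1. Only the fibre through (1,1,·) is needed: R[1,1,:] = T[1,1,:] − Σₗ aₗ[1]bₗ[1]cₗ = [-1, 2, -1] − (2)·(0)·(-2, 1, 2) − (0)·(1)·(-2, -1, 0) = [-1, 2, -1]. Then w[k] = R[1,1,k] / 1 for each k, giving w = [-1, 2, -1] / 1 = (-1, 2, -1).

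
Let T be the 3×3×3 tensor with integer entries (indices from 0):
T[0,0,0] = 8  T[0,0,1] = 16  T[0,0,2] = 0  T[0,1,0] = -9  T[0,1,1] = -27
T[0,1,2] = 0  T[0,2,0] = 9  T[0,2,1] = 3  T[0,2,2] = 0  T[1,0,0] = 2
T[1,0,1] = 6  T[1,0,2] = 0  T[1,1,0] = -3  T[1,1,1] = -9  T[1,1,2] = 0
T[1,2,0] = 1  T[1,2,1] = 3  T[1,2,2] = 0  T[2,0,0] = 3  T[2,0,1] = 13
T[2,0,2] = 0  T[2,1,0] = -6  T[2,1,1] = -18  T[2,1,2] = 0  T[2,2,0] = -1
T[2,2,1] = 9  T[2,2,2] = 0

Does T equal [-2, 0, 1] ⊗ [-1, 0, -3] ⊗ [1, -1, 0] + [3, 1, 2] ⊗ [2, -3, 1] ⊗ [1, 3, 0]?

Yes

Reconstruct entrywise from the claimed factors. For example, T[2,2,2] = 0 and Σₗ aₗ[2]bₗ[2]cₗ[2] = (1)·(-3)·(0) + (2)·(1)·(0) = 0; checking all 27 entries, every one matches. The claim holds.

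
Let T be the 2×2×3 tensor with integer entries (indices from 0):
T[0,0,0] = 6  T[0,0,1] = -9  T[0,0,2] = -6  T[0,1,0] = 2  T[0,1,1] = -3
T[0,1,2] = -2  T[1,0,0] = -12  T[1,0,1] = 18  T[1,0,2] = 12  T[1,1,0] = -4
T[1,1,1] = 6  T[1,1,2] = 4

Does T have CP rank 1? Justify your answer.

Yes

If T = a ∘ b ∘ c then every fibre of T is a multiple of the corresponding factor, so read the factors off the fibres through the nonzero entry T[0,0,0] = 6.
The mode-1 fibre T[:,0,0] = [6, -12] gives a = (1, -2) (primitive direction); the mode-2 fibre T[0,:,0] = [6, 2] gives b = (3, 1); then c[k] = T[0,0,k] / (a[0]·b[0]) = [6, -9, -6] / 3 = (2, -3, -2).
Expanding (1, -2) ∘ (3, 1) ∘ (2, -3, -2) reproduces all 12 entries of T, so T = (1, -2) ∘ (3, 1) ∘ (2, -3, -2) and rank(T) ≤ 1.
Equivalently every frontal slice T[:,:,k] is c[k] times the rank-1 matrix (1, -2) ∘ (3, 1). So T has rank 1 (it is nonzero).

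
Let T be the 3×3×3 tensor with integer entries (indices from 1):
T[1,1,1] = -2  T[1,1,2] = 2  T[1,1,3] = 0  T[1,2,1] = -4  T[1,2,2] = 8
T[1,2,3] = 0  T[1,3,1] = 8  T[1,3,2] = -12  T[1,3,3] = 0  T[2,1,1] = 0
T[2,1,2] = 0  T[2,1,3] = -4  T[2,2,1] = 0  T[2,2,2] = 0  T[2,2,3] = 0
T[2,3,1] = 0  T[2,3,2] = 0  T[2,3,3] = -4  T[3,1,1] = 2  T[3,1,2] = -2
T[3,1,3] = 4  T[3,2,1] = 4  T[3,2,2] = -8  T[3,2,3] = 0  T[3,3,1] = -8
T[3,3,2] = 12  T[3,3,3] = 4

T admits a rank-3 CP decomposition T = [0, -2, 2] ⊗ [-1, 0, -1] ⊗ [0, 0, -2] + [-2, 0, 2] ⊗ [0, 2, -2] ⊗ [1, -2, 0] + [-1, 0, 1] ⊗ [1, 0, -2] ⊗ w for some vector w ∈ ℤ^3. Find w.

w = [2, -2, 0]

Subtract the known terms from T to get the rank-1 residual R = [-1, 0, 1] ⊗ [1, 0, -2] ⊗ w, so R[i,j,k] = a[i]·b[j]·w[k]. Pick indices with nonzero a[1]·b[1] = (-1)·(1) = -1. Only the fibre through (1,1,·) is needed: R[1,1,:] = T[1,1,:] − Σₗ aₗ[1]bₗ[1]cₗ = [-2, 2, 0] − (0)·(-1)·[0, 0, -2] − (-2)·(0)·[1, -2, 0] = [-2, 2, 0]. Then w[k] = R[1,1,k] / -1 for each k, giving w = [-2, 2, 0] / -1 = [2, -2, 0].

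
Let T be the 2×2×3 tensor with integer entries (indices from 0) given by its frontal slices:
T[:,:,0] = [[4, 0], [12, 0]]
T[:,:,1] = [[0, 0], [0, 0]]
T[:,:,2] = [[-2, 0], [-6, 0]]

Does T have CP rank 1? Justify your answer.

If T = a (x) b (x) c then every fibre of T is a multiple of the corresponding factor, so read the factors off the fibres through the nonzero entry T[0,0,0] = 4.
The mode-1 fibre T[:,0,0] = [4, 12] gives a = [1, 3] (primitive direction); the mode-2 fibre T[0,:,0] = [4, 0] gives b = [1, 0]; then c[k] = T[0,0,k] / (a[0]·b[0]) = [4, 0, -2] / 1 = [4, 0, -2].
Expanding [1, 3] (x) [1, 0] (x) [4, 0, -2] reproduces all 12 entries of T, so T = [1, 3] (x) [1, 0] (x) [4, 0, -2] and rank(T) ≤ 1.
Equivalently every frontal slice T[:,:,k] is c[k] times the rank-1 matrix [1, 3] (x) [1, 0]. So T has rank 1 (it is nonzero).

Yes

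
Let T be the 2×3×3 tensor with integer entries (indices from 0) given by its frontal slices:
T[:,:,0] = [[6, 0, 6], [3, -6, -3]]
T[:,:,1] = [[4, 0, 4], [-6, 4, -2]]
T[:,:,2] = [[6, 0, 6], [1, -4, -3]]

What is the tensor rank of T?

Lower bound: the mode-1 unfolding of T (rows indexed by i, columns by (j,k) = (0,0), (0,1), (0,2), (1,0), (1,1), (1,2), (2,0), (2,1), (2,2)) is [[6, 4, 6, 0, 0, 0, 6, 4, 6], [3, -6, 1, -6, 4, -4, -3, -2, -3]].
There the 2×2 minor on rows i ∈ {0, 1}, columns (j,k) ∈ {(0,0), (0,1)} is det [[6, 4], [3, -6]] = -48 ≠ 0, so this unfolding has rank ≥ 2; CP rank is at least every unfolding rank, so rank(T) ≥ 2. (Flattening ranks never certify an upper bound on CP rank; for that we must actually write T with 2 rank-1 terms.)
Upper bound — finding two terms. Write S_k = T[:,:,k] for the frontal slices: S₀ = [[6, 0, 6], [3, -6, -3]], S₁ = [[4, 0, 4], [-6, 4, -2]], S₂ = [[6, 0, 6], [1, -4, -3]].
If T = a₁ ⊗ b₁ ⊗ c₁ + a₂ ⊗ b₂ ⊗ c₂ then each S_k = c₁[k]·a₁b₁ᵀ + c₂[k]·a₂b₂ᵀ. S₀ and S₁ are linearly independent, so a₁b₁ᵀ and a₂b₂ᵀ must span the same plane of matrices: they are the rank-1 matrices of the form x·S₀ + y·S₁.
The 2×2 minor of x·S₀ + y·S₁ on rows {0,1}, columns {0,1} is −36·x² + 16·y² = (-4)·(3·x − 2·y)(3·x + 2·y), vanishing at (x:y) = (2:3) and (2:-3).
M₁ = 2·S₀ + 3·S₁ = [[24, 0, 24], [-12, 0, -12]] = 12·[2, -1][1, 0, 1]ᵀ and M₂ = 2·S₀ − 3·S₁ = [[0, 0, 0], [24, -24, 0]] = 24·[0, 1][1, -1, 0]ᵀ, so take a₁ = [2, -1], b₁ = [1, 0, 1], a₂ = [0, 1], b₂ = [1, -1, 0].
Each slice is an integer combination of E₁ = a₁b₁ᵀ and E₂ = a₂b₂ᵀ: S₀ = 3·E₁ + 6·E₂, S₁ = 2·E₁ − 4·E₂, S₂ = 3·E₁ + 4·E₂; reading off coefficients, c₁ = [3, 2, 3] and c₂ = [6, -4, 4].
Hence T = [2, -1] ⊗ [1, 0, 1] ⊗ [3, 2, 3] + [0, 1] ⊗ [1, -1, 0] ⊗ [6, -4, 4], so rank(T) ≤ 2.
These bounds meet, so rank(T) = 2.

2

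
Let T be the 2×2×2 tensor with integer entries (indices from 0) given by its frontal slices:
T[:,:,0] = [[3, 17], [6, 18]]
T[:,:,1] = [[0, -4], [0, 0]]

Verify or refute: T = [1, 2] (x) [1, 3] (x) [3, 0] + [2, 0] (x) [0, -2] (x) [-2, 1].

Yes

Reconstruct entrywise from the claimed factors. For example, T[1,1,1] = 0 and Σₗ aₗ[1]bₗ[1]cₗ[1] = (2)·(3)·(0) + (0)·(-2)·(1) = 0; checking all 8 entries, every one matches. The claim holds.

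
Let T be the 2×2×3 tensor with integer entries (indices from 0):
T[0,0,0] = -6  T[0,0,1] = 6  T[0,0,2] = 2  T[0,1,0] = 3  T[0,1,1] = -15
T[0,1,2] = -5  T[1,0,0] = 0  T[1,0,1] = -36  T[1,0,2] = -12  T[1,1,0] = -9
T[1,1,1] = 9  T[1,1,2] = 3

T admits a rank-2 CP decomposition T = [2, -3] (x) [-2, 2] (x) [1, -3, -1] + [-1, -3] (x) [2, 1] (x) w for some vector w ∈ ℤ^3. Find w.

Subtract the known terms from T to get the rank-1 residual R = [-1, -3] (x) [2, 1] (x) w, so R[i,j,k] = a[i]·b[j]·w[k]. Pick indices with nonzero a[0]·b[0] = (-1)·(2) = -2. Only the fibre through (0,0,·) is needed: R[0,0,:] = T[0,0,:] − Σₗ aₗ[0]bₗ[0]cₗ = [-6, 6, 2] − (2)·(-2)·[1, -3, -1] = [-2, -6, -2]. Then w[k] = R[0,0,k] / -2 for each k, giving w = [-2, -6, -2] / -2 = [1, 3, 1].

w = [1, 3, 1]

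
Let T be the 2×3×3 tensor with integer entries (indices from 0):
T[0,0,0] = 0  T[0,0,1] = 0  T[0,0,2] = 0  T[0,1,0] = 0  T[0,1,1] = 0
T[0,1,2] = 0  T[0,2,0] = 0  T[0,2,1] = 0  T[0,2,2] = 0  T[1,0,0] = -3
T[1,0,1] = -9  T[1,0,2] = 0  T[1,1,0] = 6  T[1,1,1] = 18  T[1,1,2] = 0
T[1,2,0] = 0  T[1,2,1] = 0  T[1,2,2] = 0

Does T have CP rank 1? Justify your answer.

Yes

If T = a ⊗ b ⊗ c then every fibre of T is a multiple of the corresponding factor, so read the factors off the fibres through the nonzero entry T[1,0,0] = -3.
The mode-1 fibre T[:,0,0] = [0, -3] gives a = [0, 1] (primitive direction); the mode-2 fibre T[1,:,0] = [-3, 6, 0] gives b = [1, -2, 0]; then c[k] = T[1,0,k] / (a[1]·b[0]) = [-3, -9, 0] / 1 = [-3, -9, 0].
Expanding [0, 1] ⊗ [1, -2, 0] ⊗ [-3, -9, 0] reproduces all 18 entries of T, so T = [0, 1] ⊗ [1, -2, 0] ⊗ [-3, -9, 0] and rank(T) ≤ 1.
Equivalently every frontal slice T[:,:,k] is c[k] times the rank-1 matrix [0, 1] ⊗ [1, -2, 0]. So T has rank 1 (it is nonzero).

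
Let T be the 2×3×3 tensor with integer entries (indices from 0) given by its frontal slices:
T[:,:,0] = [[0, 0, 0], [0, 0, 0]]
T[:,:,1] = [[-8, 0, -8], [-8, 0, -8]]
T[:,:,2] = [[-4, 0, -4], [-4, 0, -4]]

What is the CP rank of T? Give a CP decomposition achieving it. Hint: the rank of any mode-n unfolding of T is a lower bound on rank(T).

Lower bound: T ≠ 0 (e.g. T[0,0,1] = -8), so rank(T) ≥ 1.
Upper bound: if T = a ⊗ b ⊗ c then every fibre of T is a multiple of the corresponding factor, so read the factors off the fibres through the nonzero entry T[0,0,1] = -8.
The mode-1 fibre T[:,0,1] = [-8, -8] gives a = [1, 1] (primitive direction); the mode-2 fibre T[0,:,1] = [-8, 0, -8] gives b = [1, 0, 1]; then c[k] = T[0,0,k] / (a[0]·b[0]) = [0, -8, -4] / 1 = [0, -8, -4].
Expanding [1, 1] ⊗ [1, 0, 1] ⊗ [0, -8, -4] reproduces all 18 entries of T, so T = [1, 1] ⊗ [1, 0, 1] ⊗ [0, -8, -4] and rank(T) ≤ 1.
These bounds meet, so rank(T) = 1.

rank(T) = 1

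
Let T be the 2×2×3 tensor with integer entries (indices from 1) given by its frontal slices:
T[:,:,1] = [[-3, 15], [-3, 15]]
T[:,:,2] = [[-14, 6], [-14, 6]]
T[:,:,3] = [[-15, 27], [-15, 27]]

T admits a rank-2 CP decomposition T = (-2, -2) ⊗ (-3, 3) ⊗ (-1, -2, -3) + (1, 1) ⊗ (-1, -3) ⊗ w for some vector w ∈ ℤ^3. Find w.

Subtract the known terms from T to get the rank-1 residual R = (1, 1) ⊗ (-1, -3) ⊗ w, so R[i,j,k] = a[i]·b[j]·w[k]. Pick indices with nonzero a[1]·b[1] = (1)·(-1) = -1. Only the fibre through (1,1,·) is needed: R[1,1,:] = T[1,1,:] − Σₗ aₗ[1]bₗ[1]cₗ = [-3, -14, -15] − (-2)·(-3)·(-1, -2, -3) = [3, -2, 3]. Then w[k] = R[1,1,k] / -1 for each k, giving w = [3, -2, 3] / -1 = (-3, 2, -3).

w = (-3, 2, -3)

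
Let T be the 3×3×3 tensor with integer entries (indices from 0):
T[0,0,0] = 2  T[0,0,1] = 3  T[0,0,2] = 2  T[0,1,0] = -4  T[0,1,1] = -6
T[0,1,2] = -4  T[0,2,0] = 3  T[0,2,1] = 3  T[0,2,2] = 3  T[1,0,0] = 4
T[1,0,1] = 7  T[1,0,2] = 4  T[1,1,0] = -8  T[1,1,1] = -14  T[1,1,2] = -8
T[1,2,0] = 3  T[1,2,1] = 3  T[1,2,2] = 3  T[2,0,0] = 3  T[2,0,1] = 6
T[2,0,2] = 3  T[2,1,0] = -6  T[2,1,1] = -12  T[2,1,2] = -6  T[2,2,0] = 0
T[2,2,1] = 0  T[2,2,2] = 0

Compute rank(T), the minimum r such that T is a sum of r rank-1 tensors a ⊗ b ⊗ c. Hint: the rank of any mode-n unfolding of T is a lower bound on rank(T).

2

Lower bound: in the mode-1 unfolding of T (rows indexed by i, columns by (j,k)) the 2×2 minor on rows i ∈ {0, 1}, columns (j,k) ∈ {(0,0), (0,1)} is det [[2, 3], [4, 7]] = 2 ≠ 0, so that unfolding has rank ≥ 2 and hence rank(T) ≥ 2 (CP rank is at least every unfolding rank, though it can be larger).
Upper bound: with S_k = T[:,:,k], the two rank-1 terms a₁b₁ᵀ, a₂b₂ᵀ are the rank-1 members of the pencil x·S₀ + y·S₁.
The 2×2 minor of x·S₀ + y·S₁ on rows {0,1}, columns {0,2} is −6·x² − 18·xy − 12·y² = (-6)·(x + 2·y)(x + y), vanishing at (x:y) = (2:-1) and (1:-1).
M₁ = 2·S₀ − S₁ = [[1, -2, 3], [1, -2, 3], [0, 0, 0]] = [1, 1, 0][1, -2, 3]ᵀ and M₂ = S₀ − S₁ = [[-1, 2, 0], [-3, 6, 0], [-3, 6, 0]] = −[1, 3, 3][1, -2, 0]ᵀ, so take a₁ = [1, 1, 0], b₁ = [1, -2, 3], a₂ = [1, 3, 3], b₂ = [1, -2, 0].
Each slice is an integer combination of E₁ = a₁b₁ᵀ and E₂ = a₂b₂ᵀ: S₀ = E₁ + E₂, S₁ = E₁ + 2·E₂, S₂ = E₁ + E₂; reading off coefficients, c₁ = [1, 1, 1] and c₂ = [1, 2, 1].
Hence T = [1, 1, 0] ⊗ [1, -2, 3] ⊗ [1, 1, 1] + [1, 3, 3] ⊗ [1, -2, 0] ⊗ [1, 2, 1], so rank(T) ≤ 2.
These bounds meet, so rank(T) = 2.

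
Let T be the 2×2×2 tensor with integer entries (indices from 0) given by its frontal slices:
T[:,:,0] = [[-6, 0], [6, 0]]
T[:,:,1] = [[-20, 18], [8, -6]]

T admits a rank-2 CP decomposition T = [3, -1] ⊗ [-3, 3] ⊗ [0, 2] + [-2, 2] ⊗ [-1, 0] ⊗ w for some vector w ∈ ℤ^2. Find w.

w = [-3, -1]

Subtract the known terms from T to get the rank-1 residual R = [-2, 2] ⊗ [-1, 0] ⊗ w, so R[i,j,k] = a[i]·b[j]·w[k]. Pick indices with nonzero a[0]·b[0] = (-2)·(-1) = 2. Only the fibre through (0,0,·) is needed: R[0,0,:] = T[0,0,:] − Σₗ aₗ[0]bₗ[0]cₗ = [-6, -20] − (3)·(-3)·[0, 2] = [-6, -2]. Then w[k] = R[0,0,k] / 2 for each k, giving w = [-6, -2] / 2 = [-3, -1].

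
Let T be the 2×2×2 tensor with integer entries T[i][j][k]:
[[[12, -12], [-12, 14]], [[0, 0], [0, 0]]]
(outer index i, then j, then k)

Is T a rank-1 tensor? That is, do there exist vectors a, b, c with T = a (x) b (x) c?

No

The mode-2 unfolding of T (rows indexed by j, columns by (i,k) = (0,0), (0,1), (1,0), (1,1)) is [[12, -12, 0, 0], [-12, 14, 0, 0]].
There the 2×2 minor on rows j ∈ {0, 1}, columns (i,k) ∈ {(0,0), (0,1)} is det [[12, -12], [-12, 14]] = 24 ≠ 0, so this unfolding has rank ≥ 2; CP rank is at least every unfolding rank, so rank(T) ≥ 2.
In particular rank(T) ≥ 2 > 1, so T is not rank-1.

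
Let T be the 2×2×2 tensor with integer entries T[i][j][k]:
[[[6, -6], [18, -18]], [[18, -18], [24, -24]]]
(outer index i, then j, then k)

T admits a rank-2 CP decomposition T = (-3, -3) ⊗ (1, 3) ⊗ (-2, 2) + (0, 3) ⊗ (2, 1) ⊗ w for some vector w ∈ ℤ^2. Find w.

w = (2, -2)

Subtract the known terms from T to get the rank-1 residual R = (0, 3) ⊗ (2, 1) ⊗ w, so R[i,j,k] = a[i]·b[j]·w[k]. Pick indices with nonzero a[1]·b[0] = (3)·(2) = 6. Only the fibre through (1,0,·) is needed: R[1,0,:] = T[1,0,:] − Σₗ aₗ[1]bₗ[0]cₗ = [18, -18] − (-3)·(1)·(-2, 2) = [12, -12]. Then w[k] = R[1,0,k] / 6 for each k, giving w = [12, -12] / 6 = (2, -2).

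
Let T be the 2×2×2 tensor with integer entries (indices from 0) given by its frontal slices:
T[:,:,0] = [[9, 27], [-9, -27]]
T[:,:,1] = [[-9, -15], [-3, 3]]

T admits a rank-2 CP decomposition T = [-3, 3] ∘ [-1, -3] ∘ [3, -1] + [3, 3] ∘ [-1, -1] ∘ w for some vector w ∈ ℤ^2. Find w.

Subtract the known terms from T to get the rank-1 residual R = [3, 3] ∘ [-1, -1] ∘ w, so R[i,j,k] = a[i]·b[j]·w[k]. Pick indices with nonzero a[0]·b[0] = (3)·(-1) = -3. Only the fibre through (0,0,·) is needed: R[0,0,:] = T[0,0,:] − Σₗ aₗ[0]bₗ[0]cₗ = [9, -9] − (-3)·(-1)·[3, -1] = [0, -6]. Then w[k] = R[0,0,k] / -3 for each k, giving w = [0, -6] / -3 = [0, 2].

w = [0, 2]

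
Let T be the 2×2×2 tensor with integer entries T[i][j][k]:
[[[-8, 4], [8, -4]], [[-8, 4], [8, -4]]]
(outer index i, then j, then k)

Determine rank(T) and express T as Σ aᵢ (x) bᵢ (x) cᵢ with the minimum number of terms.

rank(T) = 1

Lower bound: T ≠ 0 (e.g. T[0,0,0] = -8), so rank(T) ≥ 1.
Upper bound: if T = a (x) b (x) c then every fibre of T is a multiple of the corresponding factor, so read the factors off the fibres through the nonzero entry T[0,0,0] = -8.
The mode-1 fibre T[:,0,0] = [-8, -8] gives a = [1, 1] (primitive direction); the mode-2 fibre T[0,:,0] = [-8, 8] gives b = [1, -1]; then c[k] = T[0,0,k] / (a[0]·b[0]) = [-8, 4] / 1 = [-8, 4].
Expanding [1, 1] (x) [1, -1] (x) [-8, 4] reproduces all 8 entries of T, so T = [1, 1] (x) [1, -1] (x) [-8, 4] and rank(T) ≤ 1.
These bounds meet, so rank(T) = 1.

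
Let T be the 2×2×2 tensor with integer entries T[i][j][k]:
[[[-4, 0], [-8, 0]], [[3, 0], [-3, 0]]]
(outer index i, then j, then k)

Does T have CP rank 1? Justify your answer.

The mode-1 unfolding of T (rows indexed by i, columns by (j,k) = (0,0), (0,1), (1,0), (1,1)) is [[-4, 0, -8, 0], [3, 0, -3, 0]].
There the 2×2 minor on rows i ∈ {0, 1}, columns (j,k) ∈ {(0,0), (1,0)} is det [[-4, -8], [3, -3]] = 36 ≠ 0, so this unfolding has rank ≥ 2; CP rank is at least every unfolding rank, so rank(T) ≥ 2.
In particular rank(T) ≥ 2 > 1, so T is not rank-1.

No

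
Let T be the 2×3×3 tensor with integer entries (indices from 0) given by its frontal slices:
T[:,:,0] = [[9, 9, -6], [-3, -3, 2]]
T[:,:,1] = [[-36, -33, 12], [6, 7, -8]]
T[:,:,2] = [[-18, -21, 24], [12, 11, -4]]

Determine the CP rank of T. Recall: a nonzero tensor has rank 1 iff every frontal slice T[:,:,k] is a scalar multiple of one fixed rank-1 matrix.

2

Lower bound: in the mode-2 unfolding of T (rows indexed by j, columns by (i,k)) the 2×2 minor on rows j ∈ {0, 1}, columns (i,k) ∈ {(0,0), (0,1)} is det [[9, -36], [9, -33]] = 27 ≠ 0, so that unfolding has rank ≥ 2 and hence rank(T) ≥ 2 (CP rank is at least every unfolding rank, though it can be larger).
Upper bound: with S_k = T[:,:,k], the two rank-1 terms a₁b₁ᵀ, a₂b₂ᵀ are the rank-1 members of the pencil x·S₀ + y·S₁.
The 2×2 minor of x·S₀ + y·S₁ on rows {0,1}, columns {0,1} is 18·xy − 54·y² = 18·(x − 3·y)(y), vanishing at (x:y) = (3:1) and (1:0).
M₁ = 3·S₀ + S₁ = [[-9, -6, -6], [-3, -2, -2]] = −(3, 1)(3, 2, 2)ᵀ and M₂ = S₀ = [[9, 9, -6], [-3, -3, 2]] = (3, -1)(3, 3, -2)ᵀ, so take a₁ = (3, 1), b₁ = (3, 2, 2), a₂ = (3, -1), b₂ = (3, 3, -2).
Each slice is an integer combination of E₁ = a₁b₁ᵀ and E₂ = a₂b₂ᵀ: S₀ = E₂, S₁ = −E₁ − 3·E₂, S₂ = E₁ − 3·E₂; reading off coefficients, c₁ = (0, -1, 1) and c₂ = (1, -3, -3).
Hence T = (3, 1) ⊗ (3, 2, 2) ⊗ (0, -1, 1) + (3, -1) ⊗ (3, 3, -2) ⊗ (1, -3, -3), so rank(T) ≤ 2.
These bounds meet, so rank(T) = 2.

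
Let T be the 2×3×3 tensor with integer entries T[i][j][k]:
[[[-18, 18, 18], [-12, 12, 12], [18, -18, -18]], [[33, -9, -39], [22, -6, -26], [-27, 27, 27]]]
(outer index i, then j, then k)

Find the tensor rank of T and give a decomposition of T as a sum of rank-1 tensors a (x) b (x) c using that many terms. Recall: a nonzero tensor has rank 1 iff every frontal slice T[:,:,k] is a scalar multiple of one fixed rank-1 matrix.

rank(T) = 2

Lower bound: in the mode-1 unfolding of T (rows indexed by i, columns by (j,k)) the 2×2 minor on rows i ∈ {0, 1}, columns (j,k) ∈ {(0,0), (0,1)} is det [[-18, 18], [33, -9]] = -432 ≠ 0, so that unfolding has rank ≥ 2 and hence rank(T) ≥ 2 (CP rank is at least every unfolding rank, though it can be larger).
Upper bound: with S_k = T[:,:,k], the two rank-1 terms a₁b₁ᵀ, a₂b₂ᵀ are the rank-1 members of the pencil x·S₀ + y·S₁.
The 2×2 minor of x·S₀ + y·S₁ on rows {0,1}, columns {0,2} is −108·x² − 216·xy + 324·y² = (-108)·(x + 3·y)(x − y), vanishing at (x:y) = (3:-1) and (1:1).
M₁ = 3·S₀ − S₁ = [[-72, -48, 72], [108, 72, -108]] = (-12)·[2, -3][3, 2, -3]ᵀ and M₂ = S₀ + S₁ = [[0, 0, 0], [24, 16, 0]] = 8·[0, 1][3, 2, 0]ᵀ, so take a₁ = [2, -3], b₁ = [3, 2, -3], a₂ = [0, 1], b₂ = [3, 2, 0].
Each slice is an integer combination of E₁ = a₁b₁ᵀ and E₂ = a₂b₂ᵀ: S₀ = −3·E₁ + 2·E₂, S₁ = 3·E₁ + 6·E₂, S₂ = 3·E₁ − 4·E₂; reading off coefficients, c₁ = [-3, 3, 3] and c₂ = [2, 6, -4].
Hence T = [2, -3] (x) [3, 2, -3] (x) [-3, 3, 3] + [0, 1] (x) [3, 2, 0] (x) [2, 6, -4], so rank(T) ≤ 2.
These bounds meet, so rank(T) = 2.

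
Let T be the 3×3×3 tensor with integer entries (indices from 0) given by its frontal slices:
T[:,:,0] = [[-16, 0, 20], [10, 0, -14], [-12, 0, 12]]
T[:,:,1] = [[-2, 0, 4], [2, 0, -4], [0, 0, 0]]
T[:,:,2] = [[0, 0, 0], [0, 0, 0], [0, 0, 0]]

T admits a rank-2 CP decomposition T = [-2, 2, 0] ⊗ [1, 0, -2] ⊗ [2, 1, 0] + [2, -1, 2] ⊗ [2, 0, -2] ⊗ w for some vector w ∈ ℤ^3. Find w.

Subtract the known terms from T to get the rank-1 residual R = [2, -1, 2] ⊗ [2, 0, -2] ⊗ w, so R[i,j,k] = a[i]·b[j]·w[k]. Pick indices with nonzero a[0]·b[0] = (2)·(2) = 4. Only the fibre through (0,0,·) is needed: R[0,0,:] = T[0,0,:] − Σₗ aₗ[0]bₗ[0]cₗ = [-16, -2, 0] − (-2)·(1)·[2, 1, 0] = [-12, 0, 0]. Then w[k] = R[0,0,k] / 4 for each k, giving w = [-12, 0, 0] / 4 = [-3, 0, 0].

w = [-3, 0, 0]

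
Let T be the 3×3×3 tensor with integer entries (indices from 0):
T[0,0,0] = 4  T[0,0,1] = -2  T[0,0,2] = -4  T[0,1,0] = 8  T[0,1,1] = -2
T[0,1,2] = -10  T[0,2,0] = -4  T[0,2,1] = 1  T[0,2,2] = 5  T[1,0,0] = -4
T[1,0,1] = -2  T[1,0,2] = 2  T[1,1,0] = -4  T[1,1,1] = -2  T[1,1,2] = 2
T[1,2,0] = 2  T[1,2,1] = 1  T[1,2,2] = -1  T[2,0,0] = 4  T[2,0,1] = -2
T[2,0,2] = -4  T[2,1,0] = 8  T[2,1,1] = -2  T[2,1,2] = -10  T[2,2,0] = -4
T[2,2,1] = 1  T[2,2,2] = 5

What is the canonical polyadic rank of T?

3

Lower bound: the mode-3 unfolding of T (rows indexed by k, columns by (i,j) = (0,0), (0,1), (0,2), (1,0), (1,1), (1,2), (2,0), (2,1), (2,2)) is [[4, 8, -4, -4, -4, 2, 4, 8, -4], [-2, -2, 1, -2, -2, 1, -2, -2, 1], [-4, -10, 5, 2, 2, -1, -4, -10, 5]].
There the 3×3 minor on rows k ∈ {0, 1, 2}, columns (i,j) ∈ {(0,0), (0,1), (1,0)} is det [[4, 8, -4], [-2, -2, -2], [-4, -10, 2]] = -48 ≠ 0, so this unfolding has rank ≥ 3; CP rank is at least every unfolding rank, so rank(T) ≥ 3. (Flattening ranks never certify an upper bound on CP rank; for that we must actually write T with 3 rank-1 terms.)
Upper bound: T is a sum of 3 rank-1 terms, T = [1, -1, 1] ∘ [2, 2, -1] ∘ [2, 1, -1] + [1, 0, 1] ∘ [0, 2, -1] ∘ [2, 2, -2] + [1, 0, 1] ∘ [1, 2, -1] ∘ [0, -4, -2] (one valid choice — decompositions are not unique — normalised so each a, b is primitive with positive first nonzero entry; check it by expanding all entries), so rank(T) ≤ 3.
These bounds meet, so rank(T) = 3.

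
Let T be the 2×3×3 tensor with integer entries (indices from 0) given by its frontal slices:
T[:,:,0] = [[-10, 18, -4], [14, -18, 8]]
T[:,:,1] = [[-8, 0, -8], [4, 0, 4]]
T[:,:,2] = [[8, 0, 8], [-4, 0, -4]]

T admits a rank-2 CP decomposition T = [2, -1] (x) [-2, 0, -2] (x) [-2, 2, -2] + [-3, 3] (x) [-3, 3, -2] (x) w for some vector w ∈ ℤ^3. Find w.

w = [-2, 0, 0]

Subtract the known terms from T to get the rank-1 residual R = [-3, 3] (x) [-3, 3, -2] (x) w, so R[i,j,k] = a[i]·b[j]·w[k]. Pick indices with nonzero a[0]·b[0] = (-3)·(-3) = 9. Only the fibre through (0,0,·) is needed: R[0,0,:] = T[0,0,:] − Σₗ aₗ[0]bₗ[0]cₗ = [-10, -8, 8] − (2)·(-2)·[-2, 2, -2] = [-18, 0, 0]. Then w[k] = R[0,0,k] / 9 for each k, giving w = [-18, 0, 0] / 9 = [-2, 0, 0].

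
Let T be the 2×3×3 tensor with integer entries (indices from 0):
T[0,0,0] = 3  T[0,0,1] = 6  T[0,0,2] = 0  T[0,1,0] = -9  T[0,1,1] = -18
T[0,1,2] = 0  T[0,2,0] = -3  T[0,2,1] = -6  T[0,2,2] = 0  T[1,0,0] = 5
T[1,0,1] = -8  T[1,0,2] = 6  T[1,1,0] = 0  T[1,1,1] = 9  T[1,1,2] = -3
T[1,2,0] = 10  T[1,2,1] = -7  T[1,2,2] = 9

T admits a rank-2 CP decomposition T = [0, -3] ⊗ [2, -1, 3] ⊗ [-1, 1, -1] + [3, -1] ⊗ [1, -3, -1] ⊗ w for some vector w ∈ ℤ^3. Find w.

w = [1, 2, 0]

Subtract the known terms from T to get the rank-1 residual R = [3, -1] ⊗ [1, -3, -1] ⊗ w, so R[i,j,k] = a[i]·b[j]·w[k]. Pick indices with nonzero a[0]·b[0] = (3)·(1) = 3. Only the fibre through (0,0,·) is needed: R[0,0,:] = T[0,0,:] − Σₗ aₗ[0]bₗ[0]cₗ = [3, 6, 0] − (0)·(2)·[-1, 1, -1] = [3, 6, 0]. Then w[k] = R[0,0,k] / 3 for each k, giving w = [3, 6, 0] / 3 = [1, 2, 0].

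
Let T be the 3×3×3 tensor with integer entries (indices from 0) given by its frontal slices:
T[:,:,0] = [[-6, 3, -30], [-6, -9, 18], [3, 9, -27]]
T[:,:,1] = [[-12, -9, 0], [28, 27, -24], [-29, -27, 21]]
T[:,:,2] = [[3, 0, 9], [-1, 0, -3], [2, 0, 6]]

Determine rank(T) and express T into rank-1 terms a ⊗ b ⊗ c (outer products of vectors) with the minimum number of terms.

Lower bound: in the mode-1 unfolding of T (rows indexed by i, columns by (j,k)) the 2×2 minor on rows i ∈ {0, 1}, columns (j,k) ∈ {(0,0), (0,1)} is det [[-6, -12], [-6, 28]] = -240 ≠ 0, so that unfolding has rank ≥ 2 and hence rank(T) ≥ 2 (CP rank is at least every unfolding rank, though it can be larger).
Upper bound: with S_k = T[:,:,k], the two rank-1 terms a₁b₁ᵀ, a₂b₂ᵀ are the rank-1 members of the pencil x·S₀ + y·S₁.
The 2×2 minor of x·S₀ + y·S₁ on rows {0,1}, columns {0,1} is 72·x² − 192·xy − 72·y² = 24·(x − 3·y)(3·x + y), vanishing at (x:y) = (3:1) and (1:-3).
M₁ = 3·S₀ + S₁ = [[-30, 0, -90], [10, 0, 30], [-20, 0, -60]] = (-10)·[3, -1, 2][1, 0, 3]ᵀ and M₂ = S₀ − 3·S₁ = [[30, 30, -30], [-90, -90, 90], [90, 90, -90]] = 30·[1, -3, 3][1, 1, -1]ᵀ, so take a₁ = [3, -1, 2], b₁ = [1, 0, 3], a₂ = [1, -3, 3], b₂ = [1, 1, -1].
Each slice is an integer combination of E₁ = a₁b₁ᵀ and E₂ = a₂b₂ᵀ: S₀ = −3·E₁ + 3·E₂, S₁ = −E₁ − 9·E₂, S₂ = E₁; reading off coefficients, c₁ = [-3, -1, 1] and c₂ = [3, -9, 0].
Hence T = [3, -1, 2] ⊗ [1, 0, 3] ⊗ [-3, -1, 1] + [1, -3, 3] ⊗ [1, 1, -1] ⊗ [3, -9, 0], so rank(T) ≤ 2.
These bounds meet, so rank(T) = 2.

rank(T) = 2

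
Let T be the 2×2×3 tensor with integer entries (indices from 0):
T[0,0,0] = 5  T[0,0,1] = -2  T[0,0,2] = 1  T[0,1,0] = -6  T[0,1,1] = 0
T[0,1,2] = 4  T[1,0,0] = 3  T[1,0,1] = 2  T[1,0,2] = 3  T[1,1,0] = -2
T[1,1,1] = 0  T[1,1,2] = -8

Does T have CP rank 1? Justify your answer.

No

The mode-3 unfolding of T (rows indexed by k, columns by (i,j) = (0,0), (0,1), (1,0), (1,1)) is [[5, -6, 3, -2], [-2, 0, 2, 0], [1, 4, 3, -8]].
There the 3×3 minor on rows k ∈ {0, 1, 2}, columns (i,j) ∈ {(0,0), (0,1), (1,0)} is det [[5, -6, 3], [-2, 0, 2], [1, 4, 3]] = -112 ≠ 0, so this unfolding has rank ≥ 3; CP rank is at least every unfolding rank, so rank(T) ≥ 3.
In particular rank(T) ≥ 3 > 1, so T is not rank-1.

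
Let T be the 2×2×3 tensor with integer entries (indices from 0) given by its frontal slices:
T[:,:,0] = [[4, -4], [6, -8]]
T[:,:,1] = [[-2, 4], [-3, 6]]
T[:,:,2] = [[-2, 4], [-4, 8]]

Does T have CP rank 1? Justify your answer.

No

The mode-3 unfolding of T (rows indexed by k, columns by (i,j) = (0,0), (0,1), (1,0), (1,1)) is [[4, -4, 6, -8], [-2, 4, -3, 6], [-2, 4, -4, 8]].
There the 3×3 minor on rows k ∈ {0, 1, 2}, columns (i,j) ∈ {(0,0), (0,1), (1,0)} is det [[4, -4, 6], [-2, 4, -3], [-2, 4, -4]] = -8 ≠ 0, so this unfolding has rank ≥ 3; CP rank is at least every unfolding rank, so rank(T) ≥ 3.
In particular rank(T) ≥ 3 > 1, so T is not rank-1.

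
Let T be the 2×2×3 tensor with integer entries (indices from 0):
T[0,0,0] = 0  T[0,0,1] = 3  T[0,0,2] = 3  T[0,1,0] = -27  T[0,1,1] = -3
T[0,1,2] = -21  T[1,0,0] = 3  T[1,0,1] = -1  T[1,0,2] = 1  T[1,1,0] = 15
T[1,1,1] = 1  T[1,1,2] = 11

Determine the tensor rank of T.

Lower bound: the mode-2 unfolding of T (rows indexed by j, columns by (i,k) = (0,0), (0,1), (0,2), (1,0), (1,1), (1,2)) is [[0, 3, 3, 3, -1, 1], [-27, -3, -21, 15, 1, 11]].
There the 2×2 minor on rows j ∈ {0, 1}, columns (i,k) ∈ {(0,0), (0,1)} is det [[0, 3], [-27, -3]] = 81 ≠ 0, so this unfolding has rank ≥ 2; CP rank is at least every unfolding rank, so rank(T) ≥ 2. (Unfolding ranks only ever bound the CP rank from below — rank(T) can be strictly larger than all of them — so the matching upper bound has to come from an explicit 2-term decomposition.)
Upper bound — finding two terms. Write S_k = T[:,:,k] for the frontal slices: S₀ = [[0, -27], [3, 15]], S₁ = [[3, -3], [-1, 1]], S₂ = [[3, -21], [1, 11]].
If T = a₁ ⊗ b₁ ⊗ c₁ + a₂ ⊗ b₂ ⊗ c₂ then each S_k = c₁[k]·a₁b₁ᵀ + c₂[k]·a₂b₂ᵀ. S₀ and S₁ are linearly independent, so a₁b₁ᵀ and a₂b₂ᵀ must span the same plane of matrices: they are the rank-1 matrices of the form x·S₀ + y·S₁.
det(x·S₀ + y·S₁) is 81·x² + 27·xy = 27·(3·x + y)(x), vanishing at (x:y) = (1:-3) and (0:1).
M₁ = S₀ − 3·S₁ = [[-9, -18], [6, 12]] = (-3)·[3, -2][1, 2]ᵀ and M₂ = S₁ = [[3, -3], [-1, 1]] = [3, -1][1, -1]ᵀ, so take a₁ = [3, -2], b₁ = [1, 2], a₂ = [3, -1], b₂ = [1, -1].
Each slice is an integer combination of E₁ = a₁b₁ᵀ and E₂ = a₂b₂ᵀ: S₀ = −3·E₁ + 3·E₂, S₁ = E₂, S₂ = −2·E₁ + 3·E₂; reading off coefficients, c₁ = [-3, 0, -2] and c₂ = [3, 1, 3].
Hence T = [3, -2] ⊗ [1, 2] ⊗ [-3, 0, -2] + [3, -1] ⊗ [1, -1] ⊗ [3, 1, 3], so rank(T) ≤ 2.
These bounds meet, so rank(T) = 2.

2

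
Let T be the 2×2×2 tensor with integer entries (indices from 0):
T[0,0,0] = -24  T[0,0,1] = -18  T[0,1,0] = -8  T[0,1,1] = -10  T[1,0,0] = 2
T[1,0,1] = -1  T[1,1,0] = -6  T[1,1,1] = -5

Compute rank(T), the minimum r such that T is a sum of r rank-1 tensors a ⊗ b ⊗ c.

2

Lower bound: the mode-1 unfolding of T (rows indexed by i, columns by (j,k) = (0,0), (0,1), (1,0), (1,1)) is [[-24, -18, -8, -10], [2, -1, -6, -5]].
There the 2×2 minor on rows i ∈ {0, 1}, columns (j,k) ∈ {(0,0), (0,1)} is det [[-24, -18], [2, -1]] = 60 ≠ 0, so this unfolding has rank ≥ 2; CP rank is at least every unfolding rank, so rank(T) ≥ 2. (Unfolding ranks only ever bound the CP rank from below — rank(T) can be strictly larger than all of them — so the matching upper bound has to come from an explicit 2-term decomposition.)
Upper bound — finding two terms. Write S_k = T[:,:,k] for the frontal slices: S₀ = [[-24, -8], [2, -6]], S₁ = [[-18, -10], [-1, -5]].
If T = a₁ ⊗ b₁ ⊗ c₁ + a₂ ⊗ b₂ ⊗ c₂ then each S_k = c₁[k]·a₁b₁ᵀ + c₂[k]·a₂b₂ᵀ. S₀ and S₁ are linearly independent, so a₁b₁ᵀ and a₂b₂ᵀ must span the same plane of matrices: they are the rank-1 matrices of the form x·S₀ + y·S₁.
det(x·S₀ + y·S₁) is 160·x² + 240·xy + 80·y² = 80·(x + y)(2·x + y), vanishing at (x:y) = (1:-1) and (1:-2).
M₁ = S₀ − S₁ = [[-6, 2], [3, -1]] = −[2, -1][3, -1]ᵀ and M₂ = S₀ − 2·S₁ = [[12, 12], [4, 4]] = 4·[3, 1][1, 1]ᵀ, so take a₁ = [2, -1], b₁ = [3, -1], a₂ = [3, 1], b₂ = [1, 1].
Each slice is an integer combination of E₁ = a₁b₁ᵀ and E₂ = a₂b₂ᵀ: S₀ = −2·E₁ − 4·E₂, S₁ = −E₁ − 4·E₂; reading off coefficients, c₁ = [-2, -1] and c₂ = [-4, -4].
Hence T = [2, -1] ⊗ [3, -1] ⊗ [-2, -1] + [3, 1] ⊗ [1, 1] ⊗ [-4, -4], so rank(T) ≤ 2.
These bounds meet, so rank(T) = 2.
Check entry T[1,0,1] = -1: (-1)·(3)·(-1) + (1)·(1)·(-4) = -1.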